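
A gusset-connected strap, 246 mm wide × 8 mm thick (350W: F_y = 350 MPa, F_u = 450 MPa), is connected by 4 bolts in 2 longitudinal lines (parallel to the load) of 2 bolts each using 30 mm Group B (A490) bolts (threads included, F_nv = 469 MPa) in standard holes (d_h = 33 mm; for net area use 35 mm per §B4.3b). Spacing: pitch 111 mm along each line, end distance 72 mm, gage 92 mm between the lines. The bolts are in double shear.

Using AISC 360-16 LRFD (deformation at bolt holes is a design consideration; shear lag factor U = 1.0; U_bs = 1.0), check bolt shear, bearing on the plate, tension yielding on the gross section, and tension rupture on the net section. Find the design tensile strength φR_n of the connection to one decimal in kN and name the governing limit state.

Bolt shear: A_b = π(30)²/4 = 706.86 mm². φR_n = 0.75 × 469 × 706.86 × 4 × 2 = 1989.1 kN.
Bearing (8 mm plate, F_u = 450 MPa): end bolts L_c = 72 − 33/2 = 55.5, R_n = min(1.2×55.5×8×450, 2.4×30×8×450) = 239.76 kN/bolt; interior L_c = 111 − 33 = 78, R_n = 259.2 kN/bolt. φR_n = 0.75 × (2×239.76 + 2×259.2) = 748.4 kN.
Tension yield (gross): A_g = 246×8 = 1968 mm². φR_n = 0.90 × 350 × 1968 = 619.9 kN.
Tension rupture (net): A_n = (246 − 2×35)×8 = 1408 mm² (U = 1.0, A_e = A_n). φR_n = 0.75 × 450 × 1408 = 475.2 kN.
Governing: min(1989.1, 748.4, 619.9, 475.2) = 475.2 kN → net-section rupture.

475.2 kN (net-section rupture governs)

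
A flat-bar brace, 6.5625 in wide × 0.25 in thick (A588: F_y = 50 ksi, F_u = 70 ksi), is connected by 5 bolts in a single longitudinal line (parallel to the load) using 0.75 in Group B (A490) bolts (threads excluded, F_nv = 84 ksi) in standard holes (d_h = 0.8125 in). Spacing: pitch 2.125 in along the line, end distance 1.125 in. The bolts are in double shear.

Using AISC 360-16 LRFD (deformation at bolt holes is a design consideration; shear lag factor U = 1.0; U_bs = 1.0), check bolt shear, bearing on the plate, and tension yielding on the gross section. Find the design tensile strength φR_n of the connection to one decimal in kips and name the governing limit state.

73.8 kips (gross-section yield governs)

Bolt shear: A_b = π(0.75)²/4 = 0.44179 in². φR_n = 0.75 × 84 × 0.44179 × 5 × 2 = 278.3 kips.
Bearing (0.25 in plate, F_u = 70 ksi): end bolts L_c = 1.125 − 0.8125/2 = 0.71875, R_n = min(1.2×0.71875×0.25×70, 2.4×0.75×0.25×70) = 15.094 kips/bolt; interior L_c = 2.125 − 0.8125 = 1.3125, R_n = 27.563 kips/bolt. φR_n = 0.75 × (1×15.094 + 4×27.563) = 94.0 kips.
Tension yield (gross): A_g = 6.5625×0.25 = 1.6406 in². φR_n = 0.90 × 50 × 1.6406 = 73.8 kips.
Governing: min(278.3, 94.0, 73.8) = 73.8 kips → gross-section yield.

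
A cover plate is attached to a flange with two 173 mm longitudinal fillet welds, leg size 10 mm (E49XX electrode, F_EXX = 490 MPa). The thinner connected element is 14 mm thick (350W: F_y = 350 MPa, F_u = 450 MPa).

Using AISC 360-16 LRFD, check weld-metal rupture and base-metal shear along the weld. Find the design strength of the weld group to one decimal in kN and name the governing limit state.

Weld metal: throat = 0.707×10 = 7.07 mm, L = 2×173 = 346 mm. φR_n = 0.75 × 0.6 × 490 × 7.07 × 346 = 539.4 kN.
Base metal shear (14 mm plate): yield φR_n = 1.0×0.6×350×14×346 = 1017.2 kN; rupture φR_n = 0.75×0.6×450×14×346 = 980.9 kN; take 980.9 kN (rupture).
Governing: min(539.4, 980.9) = 539.4 kN → weld metal.

539.4 kN (weld metal governs)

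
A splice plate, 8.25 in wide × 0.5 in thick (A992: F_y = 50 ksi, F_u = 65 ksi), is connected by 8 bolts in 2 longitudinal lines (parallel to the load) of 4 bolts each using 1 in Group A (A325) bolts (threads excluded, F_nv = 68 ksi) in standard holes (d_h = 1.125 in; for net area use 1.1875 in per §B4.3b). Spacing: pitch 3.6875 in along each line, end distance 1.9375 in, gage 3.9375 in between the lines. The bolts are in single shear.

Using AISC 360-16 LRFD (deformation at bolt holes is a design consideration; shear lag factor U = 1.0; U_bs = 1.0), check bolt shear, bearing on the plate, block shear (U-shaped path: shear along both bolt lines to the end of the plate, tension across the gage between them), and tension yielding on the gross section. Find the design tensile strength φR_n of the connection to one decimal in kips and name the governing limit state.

185.6 kips (gross-section yield governs)

Bolt shear: A_b = π(1)²/4 = 0.7854 in². φR_n = 0.75 × 68 × 0.7854 × 8 × 1 = 320.4 kips.
Bearing (0.5 in plate, F_u = 65 ksi): end bolts L_c = 1.9375 − 1.125/2 = 1.375, R_n = min(1.2×1.375×0.5×65, 2.4×1×0.5×65) = 53.625 kips/bolt; interior L_c = 3.6875 − 1.125 = 2.5625, R_n = 78 kips/bolt. φR_n = 0.75 × (2×53.625 + 6×78) = 431.4 kips.
Block shear: shear path 2×[1.9375+3×3.6875] = 2×13 in, A_gv = 13, A_nv = 2×(13 − 3.5×1.1875)×0.5 = 8.8438 in²; tension across gage: (3.9375 − 1×1.1875)×0.5 = 1.375 in². R_n = min(0.6×65×8.8438, 0.6×50×13) + 1.0×65×1.375 = min(344.91, 390) + 89.375 = 434.29 kips. φR_n = 0.75 × 434.29 = 325.7 kips.
Tension yield (gross): A_g = 8.25×0.5 = 4.125 in². φR_n = 0.90 × 50 × 4.125 = 185.6 kips.
Governing: min(320.4, 431.4, 325.7, 185.6) = 185.6 kips → gross-section yield.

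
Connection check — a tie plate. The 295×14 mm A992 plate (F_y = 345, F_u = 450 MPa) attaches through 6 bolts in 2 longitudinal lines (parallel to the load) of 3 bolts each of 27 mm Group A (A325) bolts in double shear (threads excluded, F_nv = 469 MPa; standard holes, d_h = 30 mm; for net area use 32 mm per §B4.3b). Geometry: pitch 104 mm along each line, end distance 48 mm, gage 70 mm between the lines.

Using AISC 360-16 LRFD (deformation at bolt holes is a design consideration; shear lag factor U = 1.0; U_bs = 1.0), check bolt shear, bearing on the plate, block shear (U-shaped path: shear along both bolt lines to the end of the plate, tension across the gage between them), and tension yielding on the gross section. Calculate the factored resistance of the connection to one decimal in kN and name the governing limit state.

Bolt shear: A_b = π(27)²/4 = 572.56 mm². φR_n = 0.75 × 469 × 572.56 × 6 × 2 = 2416.8 kN.
Bearing (14 mm plate, F_u = 450 MPa): end bolts L_c = 48 − 30/2 = 33, R_n = min(1.2×33×14×450, 2.4×27×14×450) = 249.48 kN/bolt; interior L_c = 104 − 30 = 74, R_n = 408.24 kN/bolt. φR_n = 0.75 × (2×249.48 + 4×408.24) = 1598.9 kN.
Block shear: shear path 2×[48+2×104] = 2×256 mm, A_gv = 7168, A_nv = 2×(256 − 2.5×32)×14 = 4928 mm²; tension across gage: (70 − 1×32)×14 = 532 mm². R_n = min(0.6×450×4928, 0.6×345×7168) + 1.0×450×532 = min(1330.6, 1483.8) + 239.4 = 1570 kN. φR_n = 0.75 × 1570 = 1177.5 kN.
Tension yield (gross): A_g = 295×14 = 4130 mm². φR_n = 0.90 × 345 × 4130 = 1282.4 kN.
Governing: min(2416.8, 1598.9, 1177.5, 1282.4) = 1177.5 kN → block shear.

1177.5 kN (block shear governs)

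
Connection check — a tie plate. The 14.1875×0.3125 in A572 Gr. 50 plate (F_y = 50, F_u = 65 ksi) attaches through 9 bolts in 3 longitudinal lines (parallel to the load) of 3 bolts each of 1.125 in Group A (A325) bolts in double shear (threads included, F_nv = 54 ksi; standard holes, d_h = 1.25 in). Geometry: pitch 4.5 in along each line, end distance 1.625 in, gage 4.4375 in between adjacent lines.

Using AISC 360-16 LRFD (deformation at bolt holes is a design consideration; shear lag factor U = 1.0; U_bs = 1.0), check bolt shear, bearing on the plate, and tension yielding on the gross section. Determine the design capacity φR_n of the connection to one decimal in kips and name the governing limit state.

199.5 kips (gross-section yield governs)

Bolt shear: A_b = π(1.125)²/4 = 0.99402 in². φR_n = 0.75 × 54 × 0.99402 × 9 × 2 = 724.6 kips.
Bearing (0.3125 in plate, F_u = 65 ksi): end bolts L_c = 1.625 − 1.25/2 = 1, R_n = min(1.2×1×0.3125×65, 2.4×1.125×0.3125×65) = 24.375 kips/bolt; interior L_c = 4.5 − 1.25 = 3.25, R_n = 54.844 kips/bolt. φR_n = 0.75 × (3×24.375 + 6×54.844) = 301.6 kips.
Tension yield (gross): A_g = 14.1875×0.3125 = 4.4336 in². φR_n = 0.90 × 50 × 4.4336 = 199.5 kips.
Governing: min(724.6, 301.6, 199.5) = 199.5 kips → gross-section yield.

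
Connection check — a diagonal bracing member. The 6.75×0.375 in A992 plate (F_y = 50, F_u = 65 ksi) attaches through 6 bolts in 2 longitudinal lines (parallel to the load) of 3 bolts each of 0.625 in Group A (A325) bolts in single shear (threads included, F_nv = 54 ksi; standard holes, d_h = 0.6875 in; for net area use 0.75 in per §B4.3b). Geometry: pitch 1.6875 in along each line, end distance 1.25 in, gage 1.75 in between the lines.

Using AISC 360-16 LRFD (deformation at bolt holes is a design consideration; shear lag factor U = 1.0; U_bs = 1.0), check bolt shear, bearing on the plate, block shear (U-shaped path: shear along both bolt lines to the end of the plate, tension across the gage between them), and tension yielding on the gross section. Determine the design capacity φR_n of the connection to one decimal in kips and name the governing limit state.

Bolt shear: A_b = π(0.625)²/4 = 0.3068 in². φR_n = 0.75 × 54 × 0.3068 × 6 × 1 = 74.6 kips.
Bearing (0.375 in plate, F_u = 65 ksi): end bolts L_c = 1.25 − 0.6875/2 = 0.90625, R_n = min(1.2×0.90625×0.375×65, 2.4×0.625×0.375×65) = 26.508 kips/bolt; interior L_c = 1.6875 − 0.6875 = 1, R_n = 29.25 kips/bolt. φR_n = 0.75 × (2×26.508 + 4×29.25) = 127.5 kips.
Block shear: shear path 2×[1.25+2×1.6875] = 2×4.625 in, A_gv = 3.4688, A_nv = 2×(4.625 − 2.5×0.75)×0.375 = 2.0625 in²; tension across gage: (1.75 − 1×0.75)×0.375 = 0.375 in². R_n = min(0.6×65×2.0625, 0.6×50×3.4688) + 1.0×65×0.375 = min(80.438, 104.06) + 24.375 = 104.81 kips. φR_n = 0.75 × 104.81 = 78.6 kips.
Tension yield (gross): A_g = 6.75×0.375 = 2.5313 in². φR_n = 0.90 × 50 × 2.5313 = 113.9 kips.
Governing: min(74.6, 127.5, 78.6, 113.9) = 74.6 kips → bolt shear.

74.6 kips (bolt shear governs)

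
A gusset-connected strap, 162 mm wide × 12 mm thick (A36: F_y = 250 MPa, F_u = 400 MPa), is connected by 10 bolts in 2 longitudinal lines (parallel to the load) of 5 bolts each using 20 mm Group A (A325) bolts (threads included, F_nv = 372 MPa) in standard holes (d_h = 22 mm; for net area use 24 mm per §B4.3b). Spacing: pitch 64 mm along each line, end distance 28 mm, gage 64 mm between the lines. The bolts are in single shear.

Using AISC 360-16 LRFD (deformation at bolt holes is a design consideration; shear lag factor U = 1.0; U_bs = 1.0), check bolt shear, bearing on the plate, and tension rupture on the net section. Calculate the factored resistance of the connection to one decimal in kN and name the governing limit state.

Bolt shear: A_b = π(20)²/4 = 314.16 mm². φR_n = 0.75 × 372 × 314.16 × 10 × 1 = 876.5 kN.
Bearing (12 mm plate, F_u = 400 MPa): end bolts L_c = 28 − 22/2 = 17, R_n = min(1.2×17×12×400, 2.4×20×12×400) = 97.92 kN/bolt; interior L_c = 64 − 22 = 42, R_n = 230.4 kN/bolt. φR_n = 0.75 × (2×97.92 + 8×230.4) = 1529.3 kN.
Tension rupture (net): A_n = (162 − 2×24)×12 = 1368 mm² (U = 1.0, A_e = A_n). φR_n = 0.75 × 400 × 1368 = 410.4 kN.
Governing: min(876.5, 1529.3, 410.4) = 410.4 kN → net-section rupture.

410.4 kN (net-section rupture governs)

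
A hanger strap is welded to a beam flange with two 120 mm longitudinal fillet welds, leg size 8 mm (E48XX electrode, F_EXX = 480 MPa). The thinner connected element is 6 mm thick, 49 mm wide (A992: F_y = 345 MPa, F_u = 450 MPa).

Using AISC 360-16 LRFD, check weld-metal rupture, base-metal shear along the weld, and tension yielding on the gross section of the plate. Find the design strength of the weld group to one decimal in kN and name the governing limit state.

91.3 kN (gross-section yield governs)

Weld metal: throat = 0.707×8 = 5.656 mm, L = 2×120 = 240 mm. φR_n = 0.75 × 0.6 × 480 × 5.656 × 240 = 293.2 kN.
Base metal shear (6 mm plate): yield φR_n = 1.0×0.6×345×6×240 = 298.1 kN; rupture φR_n = 0.75×0.6×450×6×240 = 291.6 kN; take 291.6 kN (rupture).
Tension yield (gross): A_g = 49×6 = 294 mm². φR_n = 0.90 × 345 × 294 = 91.3 kN.
Governing: min(293.2, 291.6, 91.3) = 91.3 kN → gross-section yield.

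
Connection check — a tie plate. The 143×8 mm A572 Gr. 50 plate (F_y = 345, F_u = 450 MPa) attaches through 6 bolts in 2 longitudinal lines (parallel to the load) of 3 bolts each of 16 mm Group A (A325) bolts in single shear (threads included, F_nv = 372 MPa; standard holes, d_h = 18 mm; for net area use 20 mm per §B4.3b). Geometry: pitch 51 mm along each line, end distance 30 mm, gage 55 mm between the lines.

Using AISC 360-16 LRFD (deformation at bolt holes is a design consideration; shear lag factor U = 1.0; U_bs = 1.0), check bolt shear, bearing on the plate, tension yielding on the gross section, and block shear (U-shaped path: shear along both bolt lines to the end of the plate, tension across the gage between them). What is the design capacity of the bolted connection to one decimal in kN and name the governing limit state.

Bolt shear: A_b = π(16)²/4 = 201.06 mm². φR_n = 0.75 × 372 × 201.06 × 6 × 1 = 336.6 kN.
Bearing (8 mm plate, F_u = 450 MPa): end bolts L_c = 30 − 18/2 = 21, R_n = min(1.2×21×8×450, 2.4×16×8×450) = 90.72 kN/bolt; interior L_c = 51 − 18 = 33, R_n = 138.24 kN/bolt. φR_n = 0.75 × (2×90.72 + 4×138.24) = 550.8 kN.
Tension yield (gross): A_g = 143×8 = 1144 mm². φR_n = 0.90 × 345 × 1144 = 355.2 kN.
Block shear: shear path 2×[30+2×51] = 2×132 mm, A_gv = 2112, A_nv = 2×(132 − 2.5×20)×8 = 1312 mm²; tension across gage: (55 − 1×20)×8 = 280 mm². R_n = min(0.6×450×1312, 0.6×345×2112) + 1.0×450×280 = min(354.24, 437.18) + 126 = 480.24 kN. φR_n = 0.75 × 480.24 = 360.2 kN.
Governing: min(336.6, 550.8, 355.2, 360.2) = 336.6 kN → bolt shear.

336.6 kN (bolt shear governs)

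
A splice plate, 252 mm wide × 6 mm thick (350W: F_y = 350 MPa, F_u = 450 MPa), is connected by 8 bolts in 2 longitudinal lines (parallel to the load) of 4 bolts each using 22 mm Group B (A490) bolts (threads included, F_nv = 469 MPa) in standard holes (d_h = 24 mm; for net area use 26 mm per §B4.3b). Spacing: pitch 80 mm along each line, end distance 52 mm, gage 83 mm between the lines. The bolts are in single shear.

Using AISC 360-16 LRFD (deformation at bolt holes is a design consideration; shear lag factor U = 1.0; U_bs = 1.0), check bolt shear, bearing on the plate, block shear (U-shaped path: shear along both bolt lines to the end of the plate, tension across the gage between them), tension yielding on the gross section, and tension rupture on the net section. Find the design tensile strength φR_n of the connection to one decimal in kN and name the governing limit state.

405.0 kN (net-section rupture governs)

Bolt shear: A_b = π(22)²/4 = 380.13 mm². φR_n = 0.75 × 469 × 380.13 × 8 × 1 = 1069.7 kN.
Bearing (6 mm plate, F_u = 450 MPa): end bolts L_c = 52 − 24/2 = 40, R_n = min(1.2×40×6×450, 2.4×22×6×450) = 129.6 kN/bolt; interior L_c = 80 − 24 = 56, R_n = 142.56 kN/bolt. φR_n = 0.75 × (2×129.6 + 6×142.56) = 835.9 kN.
Block shear: shear path 2×[52+3×80] = 2×292 mm, A_gv = 3504, A_nv = 2×(292 − 3.5×26)×6 = 2412 mm²; tension across gage: (83 − 1×26)×6 = 342 mm². R_n = min(0.6×450×2412, 0.6×350×3504) + 1.0×450×342 = min(651.24, 735.84) + 153.9 = 805.14 kN. φR_n = 0.75 × 805.14 = 603.9 kN.
Tension yield (gross): A_g = 252×6 = 1512 mm². φR_n = 0.90 × 350 × 1512 = 476.3 kN.
Tension rupture (net): A_n = (252 − 2×26)×6 = 1200 mm² (U = 1.0, A_e = A_n). φR_n = 0.75 × 450 × 1200 = 405.0 kN.
Governing: min(1069.7, 835.9, 603.9, 476.3, 405.0) = 405.0 kN → net-section rupture.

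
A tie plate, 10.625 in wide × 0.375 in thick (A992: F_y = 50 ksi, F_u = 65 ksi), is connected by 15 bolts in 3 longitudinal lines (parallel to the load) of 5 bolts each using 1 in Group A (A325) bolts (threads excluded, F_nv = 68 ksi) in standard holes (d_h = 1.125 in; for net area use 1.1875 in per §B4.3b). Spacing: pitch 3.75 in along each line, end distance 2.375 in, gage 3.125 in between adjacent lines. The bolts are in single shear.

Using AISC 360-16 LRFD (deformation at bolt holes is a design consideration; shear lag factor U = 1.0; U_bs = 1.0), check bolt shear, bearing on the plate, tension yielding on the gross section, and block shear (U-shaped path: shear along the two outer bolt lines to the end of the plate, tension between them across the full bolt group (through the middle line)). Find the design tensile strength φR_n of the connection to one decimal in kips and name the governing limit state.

Bolt shear: A_b = π(1)²/4 = 0.7854 in². φR_n = 0.75 × 68 × 0.7854 × 15 × 1 = 600.8 kips.
Bearing (0.375 in plate, F_u = 65 ksi): end bolts L_c = 2.375 − 1.125/2 = 1.8125, R_n = min(1.2×1.8125×0.375×65, 2.4×1×0.375×65) = 53.016 kips/bolt; interior L_c = 3.75 − 1.125 = 2.625, R_n = 58.5 kips/bolt. φR_n = 0.75 × (3×53.016 + 12×58.5) = 645.8 kips.
Tension yield (gross): A_g = 10.625×0.375 = 3.9844 in². φR_n = 0.90 × 50 × 3.9844 = 179.3 kips.
Block shear: shear path 2×[2.375+4×3.75] = 2×17.375 in, A_gv = 13.031, A_nv = 2×(17.375 − 4.5×1.1875)×0.375 = 9.0234 in²; tension across gage: (6.25 − 2×1.1875)×0.375 = 1.4531 in². R_n = min(0.6×65×9.0234, 0.6×50×13.031) + 1.0×65×1.4531 = min(351.91, 390.93) + 94.452 = 446.36 kips. φR_n = 0.75 × 446.36 = 334.8 kips.
Governing: min(600.8, 645.8, 179.3, 334.8) = 179.3 kips → gross-section yield.

179.3 kips (gross-section yield governs)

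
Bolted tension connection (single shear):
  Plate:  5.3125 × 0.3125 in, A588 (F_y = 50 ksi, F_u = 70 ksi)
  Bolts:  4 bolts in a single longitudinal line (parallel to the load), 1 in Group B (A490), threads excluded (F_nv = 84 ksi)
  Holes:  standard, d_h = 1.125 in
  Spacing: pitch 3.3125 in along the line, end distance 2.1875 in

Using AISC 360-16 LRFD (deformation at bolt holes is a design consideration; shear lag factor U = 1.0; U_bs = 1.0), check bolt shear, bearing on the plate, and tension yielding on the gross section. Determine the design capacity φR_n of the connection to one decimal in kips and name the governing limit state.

Bolt shear: A_b = π(1)²/4 = 0.7854 in². φR_n = 0.75 × 84 × 0.7854 × 4 × 1 = 197.9 kips.
Bearing (0.3125 in plate, F_u = 70 ksi): end bolts L_c = 2.1875 − 1.125/2 = 1.625, R_n = min(1.2×1.625×0.3125×70, 2.4×1×0.3125×70) = 42.656 kips/bolt; interior L_c = 3.3125 − 1.125 = 2.1875, R_n = 52.5 kips/bolt. φR_n = 0.75 × (1×42.656 + 3×52.5) = 150.1 kips.
Tension yield (gross): A_g = 5.3125×0.3125 = 1.6602 in². φR_n = 0.90 × 50 × 1.6602 = 74.7 kips.
Governing: min(197.9, 150.1, 74.7) = 74.7 kips → gross-section yield.

74.7 kips (gross-section yield governs)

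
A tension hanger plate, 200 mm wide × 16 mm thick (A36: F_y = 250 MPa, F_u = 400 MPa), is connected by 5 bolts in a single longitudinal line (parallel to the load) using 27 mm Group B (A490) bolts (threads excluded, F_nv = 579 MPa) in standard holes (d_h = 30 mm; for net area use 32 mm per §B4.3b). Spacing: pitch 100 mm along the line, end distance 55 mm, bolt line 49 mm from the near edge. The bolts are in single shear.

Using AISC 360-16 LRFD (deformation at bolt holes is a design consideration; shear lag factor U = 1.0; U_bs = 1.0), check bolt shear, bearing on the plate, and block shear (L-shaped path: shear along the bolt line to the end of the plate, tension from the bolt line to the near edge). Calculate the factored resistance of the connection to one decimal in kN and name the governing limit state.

Bolt shear: A_b = π(27)²/4 = 572.56 mm². φR_n = 0.75 × 579 × 572.56 × 5 × 1 = 1243.2 kN.
Bearing (16 mm plate, F_u = 400 MPa): end bolts L_c = 55 − 30/2 = 40, R_n = min(1.2×40×16×400, 2.4×27×16×400) = 307.2 kN/bolt; interior L_c = 100 − 30 = 70, R_n = 414.72 kN/bolt. φR_n = 0.75 × (1×307.2 + 4×414.72) = 1474.6 kN.
Block shear: shear path 1×[55+4×100] = 1×455 mm, A_gv = 7280, A_nv = 1×(455 − 4.5×32)×16 = 4976 mm²; tension to near edge: (49 − 0.5×32)×16 = 528 mm². R_n = min(0.6×400×4976, 0.6×250×7280) + 1.0×400×528 = min(1194.2, 1092) + 211.2 = 1303.2 kN. φR_n = 0.75 × 1303.2 = 977.4 kN.
Governing: min(1243.2, 1474.6, 977.4) = 977.4 kN → block shear.

977.4 kN (block shear governs)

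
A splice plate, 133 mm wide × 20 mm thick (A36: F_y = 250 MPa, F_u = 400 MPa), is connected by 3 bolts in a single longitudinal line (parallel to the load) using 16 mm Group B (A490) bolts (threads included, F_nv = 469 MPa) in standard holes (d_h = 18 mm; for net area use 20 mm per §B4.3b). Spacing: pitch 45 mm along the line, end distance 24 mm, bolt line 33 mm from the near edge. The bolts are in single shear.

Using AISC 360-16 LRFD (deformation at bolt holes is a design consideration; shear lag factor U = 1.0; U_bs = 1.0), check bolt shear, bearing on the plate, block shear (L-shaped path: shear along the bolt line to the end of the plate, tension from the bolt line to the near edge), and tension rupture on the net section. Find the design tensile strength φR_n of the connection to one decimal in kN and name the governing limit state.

212.2 kN (bolt shear governs)

Bolt shear: A_b = π(16)²/4 = 201.06 mm². φR_n = 0.75 × 469 × 201.06 × 3 × 1 = 212.2 kN.
Bearing (20 mm plate, F_u = 400 MPa): end bolts L_c = 24 − 18/2 = 15, R_n = min(1.2×15×20×400, 2.4×16×20×400) = 144 kN/bolt; interior L_c = 45 − 18 = 27, R_n = 259.2 kN/bolt. φR_n = 0.75 × (1×144 + 2×259.2) = 496.8 kN.
Block shear: shear path 1×[24+2×45] = 1×114 mm, A_gv = 2280, A_nv = 1×(114 − 2.5×20)×20 = 1280 mm²; tension to near edge: (33 − 0.5×20)×20 = 460 mm². R_n = min(0.6×400×1280, 0.6×250×2280) + 1.0×400×460 = min(307.2, 342) + 184 = 491.2 kN. φR_n = 0.75 × 491.2 = 368.4 kN.
Tension rupture (net): A_n = (133 − 1×20)×20 = 2260 mm² (U = 1.0, A_e = A_n). φR_n = 0.75 × 400 × 2260 = 678.0 kN.
Governing: min(212.2, 496.8, 368.4, 678.0) = 212.2 kN → bolt shear.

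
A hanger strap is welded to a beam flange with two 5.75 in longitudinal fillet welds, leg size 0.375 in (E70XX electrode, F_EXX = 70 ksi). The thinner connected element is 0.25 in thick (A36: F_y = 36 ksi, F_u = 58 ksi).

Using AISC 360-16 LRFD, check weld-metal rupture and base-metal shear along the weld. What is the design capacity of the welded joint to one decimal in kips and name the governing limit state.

62.1 kips (base-metal shear governs)

Weld metal: throat = 0.707×0.375 = 0.26513 in, L = 2×5.75 = 11.5 in. φR_n = 0.75 × 0.6 × 70 × 0.26513 × 11.5 = 96.0 kips.
Base metal shear (0.25 in plate): yield φR_n = 1.0×0.6×36×0.25×11.5 = 62.1 kips; rupture φR_n = 0.75×0.6×58×0.25×11.5 = 75.0 kips; take 62.1 kips (yield).
Governing: min(96.0, 62.1) = 62.1 kips → base-metal shear.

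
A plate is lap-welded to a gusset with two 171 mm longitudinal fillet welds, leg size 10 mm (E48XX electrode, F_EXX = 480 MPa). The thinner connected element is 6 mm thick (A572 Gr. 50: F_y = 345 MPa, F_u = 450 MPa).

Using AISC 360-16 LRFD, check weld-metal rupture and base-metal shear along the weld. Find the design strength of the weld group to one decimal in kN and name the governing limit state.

415.5 kN (base-metal shear governs)

Weld metal: throat = 0.707×10 = 7.07 mm, L = 2×171 = 342 mm. φR_n = 0.75 × 0.6 × 480 × 7.07 × 342 = 522.3 kN.
Base metal shear (6 mm plate): yield φR_n = 1.0×0.6×345×6×342 = 424.8 kN; rupture φR_n = 0.75×0.6×450×6×342 = 415.5 kN; take 415.5 kN (rupture).
Governing: min(522.3, 415.5) = 415.5 kN → base-metal shear.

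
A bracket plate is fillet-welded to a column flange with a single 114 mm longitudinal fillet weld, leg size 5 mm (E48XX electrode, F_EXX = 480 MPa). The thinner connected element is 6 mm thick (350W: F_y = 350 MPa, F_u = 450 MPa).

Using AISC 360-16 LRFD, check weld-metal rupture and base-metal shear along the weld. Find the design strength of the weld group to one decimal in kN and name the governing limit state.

87.0 kN (weld metal governs)

Weld metal: throat = 0.707×5 = 3.535 mm, L = 114 mm. φR_n = 0.75 × 0.6 × 480 × 3.535 × 114 = 87.0 kN.
Base metal shear (6 mm plate): yield φR_n = 1.0×0.6×350×6×114 = 143.6 kN; rupture φR_n = 0.75×0.6×450×6×114 = 138.5 kN; take 138.5 kN (rupture).
Governing: min(87.0, 138.5) = 87.0 kN → weld metal.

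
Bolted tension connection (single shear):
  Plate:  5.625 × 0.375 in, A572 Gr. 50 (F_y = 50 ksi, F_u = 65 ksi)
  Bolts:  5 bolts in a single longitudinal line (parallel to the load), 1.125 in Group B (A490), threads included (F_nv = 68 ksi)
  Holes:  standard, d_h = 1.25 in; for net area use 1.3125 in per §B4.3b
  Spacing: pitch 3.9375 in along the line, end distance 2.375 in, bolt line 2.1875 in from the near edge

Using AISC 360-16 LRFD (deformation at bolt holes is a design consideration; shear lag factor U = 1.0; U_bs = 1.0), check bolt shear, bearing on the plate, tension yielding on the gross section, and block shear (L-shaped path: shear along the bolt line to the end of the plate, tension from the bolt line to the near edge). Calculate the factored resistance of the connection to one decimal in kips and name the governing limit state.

94.9 kips (gross-section yield governs)

Bolt shear: A_b = π(1.125)²/4 = 0.99402 in². φR_n = 0.75 × 68 × 0.99402 × 5 × 1 = 253.5 kips.
Bearing (0.375 in plate, F_u = 65 ksi): end bolts L_c = 2.375 − 1.25/2 = 1.75, R_n = min(1.2×1.75×0.375×65, 2.4×1.125×0.375×65) = 51.188 kips/bolt; interior L_c = 3.9375 − 1.25 = 2.6875, R_n = 65.813 kips/bolt. φR_n = 0.75 × (1×51.188 + 4×65.813) = 235.8 kips.
Tension yield (gross): A_g = 5.625×0.375 = 2.1094 in². φR_n = 0.90 × 50 × 2.1094 = 94.9 kips.
Block shear: shear path 1×[2.375+4×3.9375] = 1×18.125 in, A_gv = 6.7969, A_nv = 1×(18.125 − 4.5×1.3125)×0.375 = 4.582 in²; tension to near edge: (2.1875 − 0.5×1.3125)×0.375 = 0.57422 in². R_n = min(0.6×65×4.582, 0.6×50×6.7969) + 1.0×65×0.57422 = min(178.7, 203.91) + 37.324 = 216.02 kips. φR_n = 0.75 × 216.02 = 162.0 kips.
Governing: min(253.5, 235.8, 94.9, 162.0) = 94.9 kips → gross-section yield.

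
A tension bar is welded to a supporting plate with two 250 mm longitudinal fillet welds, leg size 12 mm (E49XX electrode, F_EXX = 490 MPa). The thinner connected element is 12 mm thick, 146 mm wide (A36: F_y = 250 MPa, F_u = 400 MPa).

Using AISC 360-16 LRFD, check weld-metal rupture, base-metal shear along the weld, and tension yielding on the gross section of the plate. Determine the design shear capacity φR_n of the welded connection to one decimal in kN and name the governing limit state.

Weld metal: throat = 0.707×12 = 8.484 mm, L = 2×250 = 500 mm. φR_n = 0.75 × 0.6 × 490 × 8.484 × 500 = 935.4 kN.
Base metal shear (12 mm plate): yield φR_n = 1.0×0.6×250×12×500 = 900.0 kN; rupture φR_n = 0.75×0.6×400×12×500 = 1080.0 kN; take 900.0 kN (yield).
Tension yield (gross): A_g = 146×12 = 1752 mm². φR_n = 0.90 × 250 × 1752 = 394.2 kN.
Governing: min(935.4, 900.0, 394.2) = 394.2 kN → gross-section yield.

394.2 kN (gross-section yield governs)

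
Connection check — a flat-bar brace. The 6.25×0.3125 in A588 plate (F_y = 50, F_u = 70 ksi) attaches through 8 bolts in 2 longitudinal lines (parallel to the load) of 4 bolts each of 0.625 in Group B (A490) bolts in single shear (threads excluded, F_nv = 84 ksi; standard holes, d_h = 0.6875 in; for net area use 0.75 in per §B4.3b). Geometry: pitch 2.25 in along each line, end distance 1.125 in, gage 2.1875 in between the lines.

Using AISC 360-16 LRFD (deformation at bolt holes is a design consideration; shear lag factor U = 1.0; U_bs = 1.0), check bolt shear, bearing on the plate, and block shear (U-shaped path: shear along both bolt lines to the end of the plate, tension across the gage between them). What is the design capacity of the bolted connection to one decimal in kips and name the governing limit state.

126.9 kips (block shear governs)

Bolt shear: A_b = π(0.625)²/4 = 0.3068 in². φR_n = 0.75 × 84 × 0.3068 × 8 × 1 = 154.6 kips.
Bearing (0.3125 in plate, F_u = 70 ksi): end bolts L_c = 1.125 − 0.6875/2 = 0.78125, R_n = min(1.2×0.78125×0.3125×70, 2.4×0.625×0.3125×70) = 20.508 kips/bolt; interior L_c = 2.25 − 0.6875 = 1.5625, R_n = 32.813 kips/bolt. φR_n = 0.75 × (2×20.508 + 6×32.813) = 178.4 kips.
Block shear: shear path 2×[1.125+3×2.25] = 2×7.875 in, A_gv = 4.9219, A_nv = 2×(7.875 − 3.5×0.75)×0.3125 = 3.2813 in²; tension across gage: (2.1875 − 1×0.75)×0.3125 = 0.44922 in². R_n = min(0.6×70×3.2813, 0.6×50×4.9219) + 1.0×70×0.44922 = min(137.81, 147.66) + 31.445 = 169.26 kips. φR_n = 0.75 × 169.26 = 126.9 kips.
Governing: min(154.6, 178.4, 126.9) = 126.9 kips → block shear.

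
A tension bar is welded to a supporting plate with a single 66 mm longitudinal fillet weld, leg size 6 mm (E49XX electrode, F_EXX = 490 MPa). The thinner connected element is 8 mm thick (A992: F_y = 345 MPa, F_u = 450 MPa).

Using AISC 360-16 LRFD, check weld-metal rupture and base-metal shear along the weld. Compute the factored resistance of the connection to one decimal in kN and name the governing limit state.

61.7 kN (weld metal governs)

Weld metal: throat = 0.707×6 = 4.242 mm, L = 66 mm. φR_n = 0.75 × 0.6 × 490 × 4.242 × 66 = 61.7 kN.
Base metal shear (8 mm plate): yield φR_n = 1.0×0.6×345×8×66 = 109.3 kN; rupture φR_n = 0.75×0.6×450×8×66 = 106.9 kN; take 106.9 kN (rupture).
Governing: min(61.7, 106.9) = 61.7 kN → weld metal.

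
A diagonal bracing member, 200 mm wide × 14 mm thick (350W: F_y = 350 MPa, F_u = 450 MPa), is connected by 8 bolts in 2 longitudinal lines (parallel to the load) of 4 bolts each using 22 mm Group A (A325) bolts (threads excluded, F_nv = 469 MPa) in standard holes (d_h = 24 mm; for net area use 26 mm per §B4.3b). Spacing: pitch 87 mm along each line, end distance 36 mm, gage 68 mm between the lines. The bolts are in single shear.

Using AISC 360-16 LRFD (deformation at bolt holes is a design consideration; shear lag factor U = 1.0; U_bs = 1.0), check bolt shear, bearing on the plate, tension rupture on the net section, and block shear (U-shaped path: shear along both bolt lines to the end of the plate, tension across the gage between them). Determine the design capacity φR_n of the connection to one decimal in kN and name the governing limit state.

Bolt shear: A_b = π(22)²/4 = 380.13 mm². φR_n = 0.75 × 469 × 380.13 × 8 × 1 = 1069.7 kN.
Bearing (14 mm plate, F_u = 450 MPa): end bolts L_c = 36 − 24/2 = 24, R_n = min(1.2×24×14×450, 2.4×22×14×450) = 181.44 kN/bolt; interior L_c = 87 − 24 = 63, R_n = 332.64 kN/bolt. φR_n = 0.75 × (2×181.44 + 6×332.64) = 1769.0 kN.
Tension rupture (net): A_n = (200 − 2×26)×14 = 2072 mm² (U = 1.0, A_e = A_n). φR_n = 0.75 × 450 × 2072 = 699.3 kN.
Block shear: shear path 2×[36+3×87] = 2×297 mm, A_gv = 8316, A_nv = 2×(297 − 3.5×26)×14 = 5768 mm²; tension across gage: (68 − 1×26)×14 = 588 mm². R_n = min(0.6×450×5768, 0.6×350×8316) + 1.0×450×588 = min(1557.4, 1746.4) + 264.6 = 1822 kN. φR_n = 0.75 × 1822 = 1366.5 kN.
Governing: min(1069.7, 1769.0, 699.3, 1366.5) = 699.3 kN → net-section rupture.

699.3 kN (net-section rupture governs)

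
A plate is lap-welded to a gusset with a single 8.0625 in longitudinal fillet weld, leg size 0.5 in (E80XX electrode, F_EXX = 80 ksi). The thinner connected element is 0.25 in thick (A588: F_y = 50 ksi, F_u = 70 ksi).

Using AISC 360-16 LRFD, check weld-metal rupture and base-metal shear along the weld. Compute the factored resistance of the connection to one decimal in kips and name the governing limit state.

Weld metal: throat = 0.707×0.5 = 0.3535 in, L = 8.0625 in. φR_n = 0.75 × 0.6 × 80 × 0.3535 × 8.0625 = 102.6 kips.
Base metal shear (0.25 in plate): yield φR_n = 1.0×0.6×50×0.25×8.0625 = 60.5 kips; rupture φR_n = 0.75×0.6×70×0.25×8.0625 = 63.5 kips; take 60.5 kips (yield).
Governing: min(102.6, 60.5) = 60.5 kips → base-metal shear.

60.5 kips (base-metal shear governs)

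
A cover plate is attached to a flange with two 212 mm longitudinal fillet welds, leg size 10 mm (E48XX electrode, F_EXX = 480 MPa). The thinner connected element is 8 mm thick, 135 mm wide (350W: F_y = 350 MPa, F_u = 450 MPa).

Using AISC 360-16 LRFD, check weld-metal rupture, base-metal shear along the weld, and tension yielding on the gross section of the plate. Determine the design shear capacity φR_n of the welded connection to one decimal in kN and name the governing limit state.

340.2 kN (gross-section yield governs)

Weld metal: throat = 0.707×10 = 7.07 mm, L = 2×212 = 424 mm. φR_n = 0.75 × 0.6 × 480 × 7.07 × 424 = 647.5 kN.
Base metal shear (8 mm plate): yield φR_n = 1.0×0.6×350×8×424 = 712.3 kN; rupture φR_n = 0.75×0.6×450×8×424 = 686.9 kN; take 686.9 kN (rupture).
Tension yield (gross): A_g = 135×8 = 1080 mm². φR_n = 0.90 × 350 × 1080 = 340.2 kN.
Governing: min(647.5, 686.9, 340.2) = 340.2 kN → gross-section yield.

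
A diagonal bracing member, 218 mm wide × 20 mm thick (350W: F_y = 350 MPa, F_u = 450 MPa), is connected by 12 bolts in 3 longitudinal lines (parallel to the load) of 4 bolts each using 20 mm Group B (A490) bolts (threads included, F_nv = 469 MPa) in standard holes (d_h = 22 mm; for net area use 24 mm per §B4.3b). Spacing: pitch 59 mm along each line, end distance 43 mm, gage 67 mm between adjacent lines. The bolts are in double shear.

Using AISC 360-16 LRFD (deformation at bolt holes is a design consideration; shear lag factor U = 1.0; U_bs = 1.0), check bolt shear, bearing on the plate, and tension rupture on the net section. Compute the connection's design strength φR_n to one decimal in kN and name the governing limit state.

Bolt shear: A_b = π(20)²/4 = 314.16 mm². φR_n = 0.75 × 469 × 314.16 × 12 × 2 = 2652.1 kN.
Bearing (20 mm plate, F_u = 450 MPa): end bolts L_c = 43 − 22/2 = 32, R_n = min(1.2×32×20×450, 2.4×20×20×450) = 345.6 kN/bolt; interior L_c = 59 − 22 = 37, R_n = 399.6 kN/bolt. φR_n = 0.75 × (3×345.6 + 9×399.6) = 3474.9 kN.
Tension rupture (net): A_n = (218 − 3×24)×20 = 2920 mm² (U = 1.0, A_e = A_n). φR_n = 0.75 × 450 × 2920 = 985.5 kN.
Governing: min(2652.1, 3474.9, 985.5) = 985.5 kN → net-section rupture.

985.5 kN (net-section rupture governs)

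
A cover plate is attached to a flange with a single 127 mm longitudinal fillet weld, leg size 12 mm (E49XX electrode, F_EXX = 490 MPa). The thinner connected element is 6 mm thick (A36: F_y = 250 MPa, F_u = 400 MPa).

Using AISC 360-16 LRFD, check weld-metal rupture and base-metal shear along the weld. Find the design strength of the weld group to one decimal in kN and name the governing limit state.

114.3 kN (base-metal shear governs)

Weld metal: throat = 0.707×12 = 8.484 mm, L = 127 mm. φR_n = 0.75 × 0.6 × 490 × 8.484 × 127 = 237.6 kN.
Base metal shear (6 mm plate): yield φR_n = 1.0×0.6×250×6×127 = 114.3 kN; rupture φR_n = 0.75×0.6×400×6×127 = 137.2 kN; take 114.3 kN (yield).
Governing: min(237.6, 114.3) = 114.3 kN → base-metal shear.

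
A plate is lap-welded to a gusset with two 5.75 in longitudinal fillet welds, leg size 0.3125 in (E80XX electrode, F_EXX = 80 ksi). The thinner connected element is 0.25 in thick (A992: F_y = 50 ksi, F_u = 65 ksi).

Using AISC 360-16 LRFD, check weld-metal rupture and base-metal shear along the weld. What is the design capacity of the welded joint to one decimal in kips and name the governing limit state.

Weld metal: throat = 0.707×0.3125 = 0.22094 in, L = 2×5.75 = 11.5 in. φR_n = 0.75 × 0.6 × 80 × 0.22094 × 11.5 = 91.5 kips.
Base metal shear (0.25 in plate): yield φR_n = 1.0×0.6×50×0.25×11.5 = 86.3 kips; rupture φR_n = 0.75×0.6×65×0.25×11.5 = 84.1 kips; take 84.1 kips (rupture).
Governing: min(91.5, 84.1) = 84.1 kips → base-metal shear.

84.1 kips (base-metal shear governs)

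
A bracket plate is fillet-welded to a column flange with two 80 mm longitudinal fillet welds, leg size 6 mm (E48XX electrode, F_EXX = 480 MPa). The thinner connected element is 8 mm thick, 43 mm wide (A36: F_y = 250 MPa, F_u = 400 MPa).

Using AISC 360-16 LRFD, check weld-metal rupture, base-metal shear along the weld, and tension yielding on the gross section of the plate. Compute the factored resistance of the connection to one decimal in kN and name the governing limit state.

Weld metal: throat = 0.707×6 = 4.242 mm, L = 2×80 = 160 mm. φR_n = 0.75 × 0.6 × 480 × 4.242 × 160 = 146.6 kN.
Base metal shear (8 mm plate): yield φR_n = 1.0×0.6×250×8×160 = 192.0 kN; rupture φR_n = 0.75×0.6×400×8×160 = 230.4 kN; take 192.0 kN (yield).
Tension yield (gross): A_g = 43×8 = 344 mm². φR_n = 0.90 × 250 × 344 = 77.4 kN.
Governing: min(146.6, 192.0, 77.4) = 77.4 kN → gross-section yield.

77.4 kN (gross-section yield governs)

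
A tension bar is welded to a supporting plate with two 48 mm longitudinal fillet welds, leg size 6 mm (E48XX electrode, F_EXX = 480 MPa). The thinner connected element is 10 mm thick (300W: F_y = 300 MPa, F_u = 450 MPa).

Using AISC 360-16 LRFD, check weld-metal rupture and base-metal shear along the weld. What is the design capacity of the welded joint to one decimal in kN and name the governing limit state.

Weld metal: throat = 0.707×6 = 4.242 mm, L = 2×48 = 96 mm. φR_n = 0.75 × 0.6 × 480 × 4.242 × 96 = 88.0 kN.
Base metal shear (10 mm plate): yield φR_n = 1.0×0.6×300×10×96 = 172.8 kN; rupture φR_n = 0.75×0.6×450×10×96 = 194.4 kN; take 172.8 kN (yield).
Governing: min(88.0, 172.8) = 88.0 kN → weld metal.

88.0 kN (weld metal governs)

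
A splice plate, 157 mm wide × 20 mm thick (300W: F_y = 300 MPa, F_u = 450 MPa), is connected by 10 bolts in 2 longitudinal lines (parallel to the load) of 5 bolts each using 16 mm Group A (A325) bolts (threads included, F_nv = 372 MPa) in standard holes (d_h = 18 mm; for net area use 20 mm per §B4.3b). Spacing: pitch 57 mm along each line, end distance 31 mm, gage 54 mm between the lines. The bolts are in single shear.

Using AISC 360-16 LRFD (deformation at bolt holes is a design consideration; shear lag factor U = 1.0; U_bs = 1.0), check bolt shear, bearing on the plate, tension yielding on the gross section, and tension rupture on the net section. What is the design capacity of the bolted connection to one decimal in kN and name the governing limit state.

561.0 kN (bolt shear governs)

Bolt shear: A_b = π(16)²/4 = 201.06 mm². φR_n = 0.75 × 372 × 201.06 × 10 × 1 = 561.0 kN.
Bearing (20 mm plate, F_u = 450 MPa): end bolts L_c = 31 − 18/2 = 22, R_n = min(1.2×22×20×450, 2.4×16×20×450) = 237.6 kN/bolt; interior L_c = 57 − 18 = 39, R_n = 345.6 kN/bolt. φR_n = 0.75 × (2×237.6 + 8×345.6) = 2430.0 kN.
Tension yield (gross): A_g = 157×20 = 3140 mm². φR_n = 0.90 × 300 × 3140 = 847.8 kN.
Tension rupture (net): A_n = (157 − 2×20)×20 = 2340 mm² (U = 1.0, A_e = A_n). φR_n = 0.75 × 450 × 2340 = 789.8 kN.
Governing: min(561.0, 2430.0, 847.8, 789.8) = 561.0 kN → bolt shear.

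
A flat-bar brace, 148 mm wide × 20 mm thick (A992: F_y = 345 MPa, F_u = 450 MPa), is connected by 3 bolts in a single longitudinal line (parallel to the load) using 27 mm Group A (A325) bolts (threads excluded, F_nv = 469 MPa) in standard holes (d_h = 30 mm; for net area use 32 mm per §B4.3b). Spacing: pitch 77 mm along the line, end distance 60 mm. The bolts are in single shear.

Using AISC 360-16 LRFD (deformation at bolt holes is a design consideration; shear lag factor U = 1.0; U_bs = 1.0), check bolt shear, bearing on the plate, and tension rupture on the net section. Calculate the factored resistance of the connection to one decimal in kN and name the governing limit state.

604.2 kN (bolt shear governs)

Bolt shear: A_b = π(27)²/4 = 572.56 mm². φR_n = 0.75 × 469 × 572.56 × 3 × 1 = 604.2 kN.
Bearing (20 mm plate, F_u = 450 MPa): end bolts L_c = 60 − 30/2 = 45, R_n = min(1.2×45×20×450, 2.4×27×20×450) = 486 kN/bolt; interior L_c = 77 − 30 = 47, R_n = 507.6 kN/bolt. φR_n = 0.75 × (1×486 + 2×507.6) = 1125.9 kN.
Tension rupture (net): A_n = (148 − 1×32)×20 = 2320 mm² (U = 1.0, A_e = A_n). φR_n = 0.75 × 450 × 2320 = 783.0 kN.
Governing: min(604.2, 1125.9, 783.0) = 604.2 kN → bolt shear.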